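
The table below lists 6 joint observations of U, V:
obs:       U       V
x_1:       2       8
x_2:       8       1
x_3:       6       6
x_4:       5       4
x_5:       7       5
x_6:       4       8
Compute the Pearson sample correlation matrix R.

Step 1 — column means:
  mean(U) = (2 + 8 + 6 + 5 + 7 + 4) / 6 = 32/6 = 5.3333
  mean(V) = (8 + 1 + 6 + 4 + 5 + 8) / 6 = 32/6 = 5.3333

Step 2 — sample variances and covariances s[i,j] = (1/(n-1)) · Σ_k (x_{k,i} - mean_i) · (x_{k,j} - mean_j), with n-1 = 5:
  s[U,U] = ((-3.3333)·(-3.3333) + (2.6667)·(2.6667) + (0.6667)·(0.6667) + (-0.3333)·(-0.3333) + (1.6667)·(1.6667) + (-1.3333)·(-1.3333)) / 5 = 23.3333/5 = 4.6667
  s[U,V] = ((-3.3333)·(2.6667) + (2.6667)·(-4.3333) + (0.6667)·(0.6667) + (-0.3333)·(-1.3333) + (1.6667)·(-0.3333) + (-1.3333)·(2.6667)) / 5 = -23.6667/5 = -4.7333
  s[V,V] = ((2.6667)·(2.6667) + (-4.3333)·(-4.3333) + (0.6667)·(0.6667) + (-1.3333)·(-1.3333) + (-0.3333)·(-0.3333) + (2.6667)·(2.6667)) / 5 = 35.3333/5 = 7.0667
  Sample standard deviations s_i = √(s[i,i]):
  s(U) = √(4.6667) = 2.1602
  s(V) = √(7.0667) = 2.6583

Step 3 — r_{ij} = s_{ij} / (s_i · s_j):
  r[U,U] = 1 (diagonal).
  r[U,V] = -4.7333 / (2.1602 · 2.6583) = -4.7333 / 5.7426 = -0.8242
  r[V,V] = 1 (diagonal).

R is symmetric with unit diagonal. Assembling:

R = [[1, -0.8242],
 [-0.8242, 1]]


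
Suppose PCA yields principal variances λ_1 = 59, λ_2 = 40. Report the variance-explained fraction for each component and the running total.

Step 1 — total variance = trace(Sigma) = Σ λ_i = 59 + 40 = 99.

Step 2 — fraction explained by component i = λ_i / Σ λ:
  PC1: 59/99 = 0.596
  PC2: 40/99 = 0.404

Step 3 — cumulative fraction after k components = (λ_1 + ... + λ_k) / Σ λ:
  k = 1: 59/99 = 0.596
  k = 2: (59 + 40)/99 = 99/99 = 1

Summary (fraction, with percent):

explained: PC1 0.596 (59.6%), PC2 0.404 (40.4%);  cumulative: 0.596, 1


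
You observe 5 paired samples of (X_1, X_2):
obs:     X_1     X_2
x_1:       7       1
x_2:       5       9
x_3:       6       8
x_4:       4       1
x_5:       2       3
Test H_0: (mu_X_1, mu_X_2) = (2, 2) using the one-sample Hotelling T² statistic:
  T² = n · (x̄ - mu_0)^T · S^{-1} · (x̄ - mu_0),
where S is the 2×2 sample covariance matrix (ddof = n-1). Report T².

Step 1 — sample mean vector:
  mean(X_1) = (7 + 5 + 6 + 4 + 2) / 5 = 24/5 = 4.8
  mean(X_2) = (1 + 9 + 8 + 1 + 3) / 5 = 22/5 = 4.4
  x̄ = (4.8, 4.4),  deviation x̄ - mu_0 = (4.8, 4.4) - (2, 2) = (2.8, 2.4).

Step 2 — sample covariance matrix, S[i,j] = (1/(n-1)) · Σ_k (x_{k,i} - mean_i) · (x_{k,j} - mean_j), divisor n-1 = 4:
  S[X_1,X_1] = ((2.2)·(2.2) + (0.2)·(0.2) + (1.2)·(1.2) + (-0.8)·(-0.8) + (-2.8)·(-2.8)) / 4 = 14.8/4 = 3.7
  S[X_1,X_2] = ((2.2)·(-3.4) + (0.2)·(4.6) + (1.2)·(3.6) + (-0.8)·(-3.4) + (-2.8)·(-1.4)) / 4 = 4.4/4 = 1.1
  S[X_2,X_2] = ((-3.4)·(-3.4) + (4.6)·(4.6) + (3.6)·(3.6) + (-3.4)·(-3.4) + (-1.4)·(-1.4)) / 4 = 59.2/4 = 14.8
  S = [[3.7, 1.1],
 [1.1, 14.8]].

Step 3 — invert S. det(S) = 3.7·14.8 - (1.1)² = 53.55.
  S^{-1} = (1/det) · [[d, -b], [-b, a]] = [[0.2764, -0.0205],
 [-0.0205, 0.0691]].

Step 4 — quadratic form (x̄ - mu_0)^T · S^{-1} · (x̄ - mu_0):
  S^{-1} · (x̄ - mu_0) = (0.7246, 0.1083),
  (x̄ - mu_0)^T · [...] = (2.8)·(0.7246) + (2.4)·(0.1083) = 2.2887.

Step 5 — scale by n: T² = 5 · 2.2887 = 11.4435.

T² ≈ 11.4435


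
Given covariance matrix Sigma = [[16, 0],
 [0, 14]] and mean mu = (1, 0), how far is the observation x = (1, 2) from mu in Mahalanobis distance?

Step 1 — centre the observation: (x - mu) = (0, 2).

Step 2 — invert Sigma. det(Sigma) = 16·14 - (0)² = 224.
  Sigma^{-1} = (1/det) · [[d, -b], [-b, a]] = [[0.0625, 0],
 [0, 0.0714]].

Step 3 — form the quadratic (x - mu)^T · Sigma^{-1} · (x - mu):
  Sigma^{-1} · (x - mu) = (0, 0.1429).
  (x - mu)^T · [Sigma^{-1} · (x - mu)] = (0)·(0) + (2)·(0.1429) = 0.2857.

Step 4 — take square root: d = √(0.2857) ≈ 0.5345.

d(x, mu) = √(0.2857) ≈ 0.5345


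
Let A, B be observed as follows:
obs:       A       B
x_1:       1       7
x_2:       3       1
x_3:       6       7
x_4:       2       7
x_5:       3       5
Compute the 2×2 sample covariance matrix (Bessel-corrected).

Step 1 — column means:
  mean(A) = (1 + 3 + 6 + 2 + 3) / 5 = 15/5 = 3
  mean(B) = (7 + 1 + 7 + 7 + 5) / 5 = 27/5 = 5.4

Step 2 — sample covariance S[i,j] = (1/(n-1)) · Σ_k (x_{k,i} - mean_i) · (x_{k,j} - mean_j), with n-1 = 4.
  S[A,A] = ((-2)·(-2) + (0)·(0) + (3)·(3) + (-1)·(-1) + (0)·(0)) / 4 = 14/4 = 3.5
  S[A,B] = ((-2)·(1.6) + (0)·(-4.4) + (3)·(1.6) + (-1)·(1.6) + (0)·(-0.4)) / 4 = 0/4 = 0
  S[B,B] = ((1.6)·(1.6) + (-4.4)·(-4.4) + (1.6)·(1.6) + (1.6)·(1.6) + (-0.4)·(-0.4)) / 4 = 27.2/4 = 6.8

S is symmetric (S[j,i] = S[i,j]). Assembling:

S = [[3.5, 0],
 [0, 6.8]]


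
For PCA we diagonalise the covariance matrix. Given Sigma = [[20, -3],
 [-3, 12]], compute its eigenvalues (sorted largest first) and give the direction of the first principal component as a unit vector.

Step 1 — characteristic polynomial of 2×2 Sigma:
  det(Sigma - λI) = λ² - trace · λ + det = 0.
  trace = 20 + 12 = 32, det = 20·12 - (-3)² = 231.
Step 2 — discriminant:
  Δ = trace² - 4·det = 1024 - 924 = 100.
Step 3 — eigenvalues:
  λ = (trace ± √Δ)/2 = (32 ± 10)/2,
  λ_1 = 21,  λ_2 = 11.

Step 4 — unit eigenvector for λ_1: solve (Sigma - λ_1 I)v = 0. First row:
  (20 - 21)·v_x + (-3)·v_y = 0, i.e. (-1)·v_x + (-3)·v_y = 0,
  so v ∝ (b, λ_1 - a) = (-3, 1); multiply by -1 so the first entry is positive: u = (3, -1).
  ||u|| = √((3)² + (-1)²) = √(10) ≈ 3.1623,
  v_1 = u/||u|| ≈ (0.9487, -0.3162) (||v_1|| = 1).

λ_1 = 21,  λ_2 = 11;  v_1 ≈ (0.9487, -0.3162)


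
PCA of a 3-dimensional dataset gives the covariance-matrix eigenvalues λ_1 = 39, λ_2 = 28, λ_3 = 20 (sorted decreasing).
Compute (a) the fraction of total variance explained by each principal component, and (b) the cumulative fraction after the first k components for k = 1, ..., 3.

Step 1 — total variance = trace(Sigma) = Σ λ_i = 39 + 28 + 20 = 87.

Step 2 — fraction explained by component i = λ_i / Σ λ:
  PC1: 39/87 = 0.4483
  PC2: 28/87 = 0.3218
  PC3: 20/87 = 0.2299

Step 3 — cumulative fraction after k components = (λ_1 + ... + λ_k) / Σ λ:
  k = 1: 39/87 = 0.4483
  k = 2: (39 + 28)/87 = 67/87 = 0.7701
  k = 3: (39 + 28 + 20)/87 = 87/87 = 1

Summary (fraction, with percent):

explained: PC1 0.4483 (44.83%), PC2 0.3218 (32.18%), PC3 0.2299 (22.99%);  cumulative: 0.4483, 0.7701, 1


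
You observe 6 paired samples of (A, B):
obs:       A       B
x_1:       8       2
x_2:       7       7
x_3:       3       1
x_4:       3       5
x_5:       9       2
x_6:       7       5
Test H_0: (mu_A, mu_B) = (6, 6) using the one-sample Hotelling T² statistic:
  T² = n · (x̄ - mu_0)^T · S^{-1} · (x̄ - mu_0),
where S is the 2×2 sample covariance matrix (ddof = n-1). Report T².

Step 1 — sample mean vector:
  mean(A) = (8 + 7 + 3 + 3 + 9 + 7) / 6 = 37/6 = 6.1667
  mean(B) = (2 + 7 + 1 + 5 + 2 + 5) / 6 = 22/6 = 3.6667
  x̄ = (6.1667, 3.6667),  deviation x̄ - mu_0 = (6.1667, 3.6667) - (6, 6) = (0.1667, -2.3333).

Step 2 — sample covariance matrix, S[i,j] = (1/(n-1)) · Σ_k (x_{k,i} - mean_i) · (x_{k,j} - mean_j), divisor n-1 = 5:
  S[A,A] = ((1.8333)·(1.8333) + (0.8333)·(0.8333) + (-3.1667)·(-3.1667) + (-3.1667)·(-3.1667) + (2.8333)·(2.8333) + (0.8333)·(0.8333)) / 5 = 32.8333/5 = 6.5667
  S[A,B] = ((1.8333)·(-1.6667) + (0.8333)·(3.3333) + (-3.1667)·(-2.6667) + (-3.1667)·(1.3333) + (2.8333)·(-1.6667) + (0.8333)·(1.3333)) / 5 = 0.3333/5 = 0.0667
  S[B,B] = ((-1.6667)·(-1.6667) + (3.3333)·(3.3333) + (-2.6667)·(-2.6667) + (1.3333)·(1.3333) + (-1.6667)·(-1.6667) + (1.3333)·(1.3333)) / 5 = 27.3333/5 = 5.4667
  S = [[6.5667, 0.0667],
 [0.0667, 5.4667]].

Step 3 — invert S. det(S) = 6.5667·5.4667 - (0.0667)² = 35.8933.
  S^{-1} = (1/det) · [[d, -b], [-b, a]] = [[0.1523, -0.0019],
 [-0.0019, 0.1829]].

Step 4 — quadratic form (x̄ - mu_0)^T · S^{-1} · (x̄ - mu_0):
  S^{-1} · (x̄ - mu_0) = (0.0297, -0.4272),
  (x̄ - mu_0)^T · [...] = (0.1667)·(0.0297) + (-2.3333)·(-0.4272) = 1.0017.

Step 5 — scale by n: T² = 6 · 1.0017 = 6.0104.

T² ≈ 6.0104


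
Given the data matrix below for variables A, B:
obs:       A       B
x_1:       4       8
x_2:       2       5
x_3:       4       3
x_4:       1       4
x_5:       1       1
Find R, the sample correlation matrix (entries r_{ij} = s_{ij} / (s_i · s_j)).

Step 1 — column means:
  mean(A) = (4 + 2 + 4 + 1 + 1) / 5 = 12/5 = 2.4
  mean(B) = (8 + 5 + 3 + 4 + 1) / 5 = 21/5 = 4.2

Step 2 — sample variances and covariances s[i,j] = (1/(n-1)) · Σ_k (x_{k,i} - mean_i) · (x_{k,j} - mean_j), with n-1 = 4:
  s[A,A] = ((1.6)·(1.6) + (-0.4)·(-0.4) + (1.6)·(1.6) + (-1.4)·(-1.4) + (-1.4)·(-1.4)) / 4 = 9.2/4 = 2.3
  s[A,B] = ((1.6)·(3.8) + (-0.4)·(0.8) + (1.6)·(-1.2) + (-1.4)·(-0.2) + (-1.4)·(-3.2)) / 4 = 8.6/4 = 2.15
  s[B,B] = ((3.8)·(3.8) + (0.8)·(0.8) + (-1.2)·(-1.2) + (-0.2)·(-0.2) + (-3.2)·(-3.2)) / 4 = 26.8/4 = 6.7
  Sample standard deviations s_i = √(s[i,i]):
  s(A) = √(2.3) = 1.5166
  s(B) = √(6.7) = 2.5884

Step 3 — r_{ij} = s_{ij} / (s_i · s_j):
  r[A,A] = 1 (diagonal).
  r[A,B] = 2.15 / (1.5166 · 2.5884) = 2.15 / 3.9256 = 0.5477
  r[B,B] = 1 (diagonal).

R is symmetric with unit diagonal. Assembling:

R = [[1, 0.5477],
 [0.5477, 1]]


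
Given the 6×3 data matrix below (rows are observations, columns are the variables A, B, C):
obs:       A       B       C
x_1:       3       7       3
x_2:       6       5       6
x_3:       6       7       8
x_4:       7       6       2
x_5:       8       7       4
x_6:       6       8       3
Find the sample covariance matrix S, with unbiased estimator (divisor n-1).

Step 1 — column means:
  mean(A) = (3 + 6 + 6 + 7 + 8 + 6) / 6 = 36/6 = 6
  mean(B) = (7 + 5 + 7 + 6 + 7 + 8) / 6 = 40/6 = 6.6667
  mean(C) = (3 + 6 + 8 + 2 + 4 + 3) / 6 = 26/6 = 4.3333

Step 2 — sample covariance S[i,j] = (1/(n-1)) · Σ_k (x_{k,i} - mean_i) · (x_{k,j} - mean_j), with n-1 = 5.
  S[A,A] = ((-3)·(-3) + (0)·(0) + (0)·(0) + (1)·(1) + (2)·(2) + (0)·(0)) / 5 = 14/5 = 2.8
  S[A,B] = ((-3)·(0.3333) + (0)·(-1.6667) + (0)·(0.3333) + (1)·(-0.6667) + (2)·(0.3333) + (0)·(1.3333)) / 5 = -1/5 = -0.2
  S[A,C] = ((-3)·(-1.3333) + (0)·(1.6667) + (0)·(3.6667) + (1)·(-2.3333) + (2)·(-0.3333) + (0)·(-1.3333)) / 5 = 1/5 = 0.2
  S[B,B] = ((0.3333)·(0.3333) + (-1.6667)·(-1.6667) + (0.3333)·(0.3333) + (-0.6667)·(-0.6667) + (0.3333)·(0.3333) + (1.3333)·(1.3333)) / 5 = 5.3333/5 = 1.0667
  S[B,C] = ((0.3333)·(-1.3333) + (-1.6667)·(1.6667) + (0.3333)·(3.6667) + (-0.6667)·(-2.3333) + (0.3333)·(-0.3333) + (1.3333)·(-1.3333)) / 5 = -2.3333/5 = -0.4667
  S[C,C] = ((-1.3333)·(-1.3333) + (1.6667)·(1.6667) + (3.6667)·(3.6667) + (-2.3333)·(-2.3333) + (-0.3333)·(-0.3333) + (-1.3333)·(-1.3333)) / 5 = 25.3333/5 = 5.0667

S is symmetric (S[j,i] = S[i,j]). Assembling:

S = [[2.8, -0.2, 0.2],
 [-0.2, 1.0667, -0.4667],
 [0.2, -0.4667, 5.0667]]


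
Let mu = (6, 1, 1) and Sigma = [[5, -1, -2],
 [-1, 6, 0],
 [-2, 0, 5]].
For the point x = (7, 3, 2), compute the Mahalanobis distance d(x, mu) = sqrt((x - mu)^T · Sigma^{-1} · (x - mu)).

Step 1 — centre the observation: (x - mu) = (1, 2, 1).

Step 2 — invert Sigma (cofactor / det for 3×3, or solve directly):
  Sigma^{-1} = [[0.2479, 0.0413, 0.0992],
 [0.0413, 0.1736, 0.0165],
 [0.0992, 0.0165, 0.2397]].

Step 3 — form the quadratic (x - mu)^T · Sigma^{-1} · (x - mu):
  Sigma^{-1} · (x - mu) = (0.4298, 0.405, 0.3719).
  (x - mu)^T · [Sigma^{-1} · (x - mu)] = (1)·(0.4298) + (2)·(0.405) + (1)·(0.3719) = 1.6116.

Step 4 — take square root: d = √(1.6116) ≈ 1.2695.

d(x, mu) = √(1.6116) ≈ 1.2695


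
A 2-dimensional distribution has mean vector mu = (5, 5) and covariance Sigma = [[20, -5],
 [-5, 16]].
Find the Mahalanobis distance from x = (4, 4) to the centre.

Step 1 — centre the observation: (x - mu) = (-1, -1).

Step 2 — invert Sigma. det(Sigma) = 20·16 - (-5)² = 295.
  Sigma^{-1} = (1/det) · [[d, -b], [-b, a]] = [[0.0542, 0.0169],
 [0.0169, 0.0678]].

Step 3 — form the quadratic (x - mu)^T · Sigma^{-1} · (x - mu):
  Sigma^{-1} · (x - mu) = (-0.0712, -0.0847).
  (x - mu)^T · [Sigma^{-1} · (x - mu)] = (-1)·(-0.0712) + (-1)·(-0.0847) = 0.1559.

Step 4 — take square root: d = √(0.1559) ≈ 0.3949.

d(x, mu) = √(0.1559) ≈ 0.3949


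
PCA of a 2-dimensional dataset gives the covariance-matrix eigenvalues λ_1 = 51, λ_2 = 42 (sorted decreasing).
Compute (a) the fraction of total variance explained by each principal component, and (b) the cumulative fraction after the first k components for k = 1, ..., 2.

Step 1 — total variance = trace(Sigma) = Σ λ_i = 51 + 42 = 93.

Step 2 — fraction explained by component i = λ_i / Σ λ:
  PC1: 51/93 = 0.5484
  PC2: 42/93 = 0.4516

Step 3 — cumulative fraction after k components = (λ_1 + ... + λ_k) / Σ λ:
  k = 1: 51/93 = 0.5484
  k = 2: (51 + 42)/93 = 93/93 = 1

Summary (fraction, with percent):

explained: PC1 0.5484 (54.84%), PC2 0.4516 (45.16%);  cumulative: 0.5484, 1


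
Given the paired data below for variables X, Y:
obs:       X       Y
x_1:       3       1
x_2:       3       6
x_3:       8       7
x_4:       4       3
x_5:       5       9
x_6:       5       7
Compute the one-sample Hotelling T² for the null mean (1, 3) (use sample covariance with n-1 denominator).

Step 1 — sample mean vector:
  mean(X) = (3 + 3 + 8 + 4 + 5 + 5) / 6 = 28/6 = 4.6667
  mean(Y) = (1 + 6 + 7 + 3 + 9 + 7) / 6 = 33/6 = 5.5
  x̄ = (4.6667, 5.5),  deviation x̄ - mu_0 = (4.6667, 5.5) - (1, 3) = (3.6667, 2.5).

Step 2 — sample covariance matrix, S[i,j] = (1/(n-1)) · Σ_k (x_{k,i} - mean_i) · (x_{k,j} - mean_j), divisor n-1 = 5:
  S[X,X] = ((-1.6667)·(-1.6667) + (-1.6667)·(-1.6667) + (3.3333)·(3.3333) + (-0.6667)·(-0.6667) + (0.3333)·(0.3333) + (0.3333)·(0.3333)) / 5 = 17.3333/5 = 3.4667
  S[X,Y] = ((-1.6667)·(-4.5) + (-1.6667)·(0.5) + (3.3333)·(1.5) + (-0.6667)·(-2.5) + (0.3333)·(3.5) + (0.3333)·(1.5)) / 5 = 15/5 = 3
  S[Y,Y] = ((-4.5)·(-4.5) + (0.5)·(0.5) + (1.5)·(1.5) + (-2.5)·(-2.5) + (3.5)·(3.5) + (1.5)·(1.5)) / 5 = 43.5/5 = 8.7
  S = [[3.4667, 3],
 [3, 8.7]].

Step 3 — invert S. det(S) = 3.4667·8.7 - (3)² = 21.16.
  S^{-1} = (1/det) · [[d, -b], [-b, a]] = [[0.4112, -0.1418],
 [-0.1418, 0.1638]].

Step 4 — quadratic form (x̄ - mu_0)^T · S^{-1} · (x̄ - mu_0):
  S^{-1} · (x̄ - mu_0) = (1.1531, -0.1103),
  (x̄ - mu_0)^T · [...] = (3.6667)·(1.1531) + (2.5)·(-0.1103) = 3.9524.

Step 5 — scale by n: T² = 6 · 3.9524 = 23.7146.

T² ≈ 23.7146


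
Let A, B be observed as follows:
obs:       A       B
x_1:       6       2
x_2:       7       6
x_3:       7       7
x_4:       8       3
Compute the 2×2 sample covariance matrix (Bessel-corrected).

Step 1 — column means:
  mean(A) = (6 + 7 + 7 + 8) / 4 = 28/4 = 7
  mean(B) = (2 + 6 + 7 + 3) / 4 = 18/4 = 4.5

Step 2 — sample covariance S[i,j] = (1/(n-1)) · Σ_k (x_{k,i} - mean_i) · (x_{k,j} - mean_j), with n-1 = 3.
  S[A,A] = ((-1)·(-1) + (0)·(0) + (0)·(0) + (1)·(1)) / 3 = 2/3 = 0.6667
  S[A,B] = ((-1)·(-2.5) + (0)·(1.5) + (0)·(2.5) + (1)·(-1.5)) / 3 = 1/3 = 0.3333
  S[B,B] = ((-2.5)·(-2.5) + (1.5)·(1.5) + (2.5)·(2.5) + (-1.5)·(-1.5)) / 3 = 17/3 = 5.6667

S is symmetric (S[j,i] = S[i,j]). Assembling:

S = [[0.6667, 0.3333],
 [0.3333, 5.6667]]


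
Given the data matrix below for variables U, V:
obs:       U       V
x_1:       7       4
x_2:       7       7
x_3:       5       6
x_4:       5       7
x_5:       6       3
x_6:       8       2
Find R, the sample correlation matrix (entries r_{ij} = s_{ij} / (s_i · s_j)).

Step 1 — column means:
  mean(U) = (7 + 7 + 5 + 5 + 6 + 8) / 6 = 38/6 = 6.3333
  mean(V) = (4 + 7 + 6 + 7 + 3 + 2) / 6 = 29/6 = 4.8333

Step 2 — sample variances and covariances s[i,j] = (1/(n-1)) · Σ_k (x_{k,i} - mean_i) · (x_{k,j} - mean_j), with n-1 = 5:
  s[U,U] = ((0.6667)·(0.6667) + (0.6667)·(0.6667) + (-1.3333)·(-1.3333) + (-1.3333)·(-1.3333) + (-0.3333)·(-0.3333) + (1.6667)·(1.6667)) / 5 = 7.3333/5 = 1.4667
  s[U,V] = ((0.6667)·(-0.8333) + (0.6667)·(2.1667) + (-1.3333)·(1.1667) + (-1.3333)·(2.1667) + (-0.3333)·(-1.8333) + (1.6667)·(-2.8333)) / 5 = -7.6667/5 = -1.5333
  s[V,V] = ((-0.8333)·(-0.8333) + (2.1667)·(2.1667) + (1.1667)·(1.1667) + (2.1667)·(2.1667) + (-1.8333)·(-1.8333) + (-2.8333)·(-2.8333)) / 5 = 22.8333/5 = 4.5667
  Sample standard deviations s_i = √(s[i,i]):
  s(U) = √(1.4667) = 1.2111
  s(V) = √(4.5667) = 2.137

Step 3 — r_{ij} = s_{ij} / (s_i · s_j):
  r[U,U] = 1 (diagonal).
  r[U,V] = -1.5333 / (1.2111 · 2.137) = -1.5333 / 2.588 = -0.5925
  r[V,V] = 1 (diagonal).

R is symmetric with unit diagonal. Assembling:

R = [[1, -0.5925],
 [-0.5925, 1]]


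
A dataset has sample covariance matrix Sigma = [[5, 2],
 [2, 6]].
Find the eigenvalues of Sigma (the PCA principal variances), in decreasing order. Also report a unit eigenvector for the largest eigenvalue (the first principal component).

Step 1 — characteristic polynomial of 2×2 Sigma:
  det(Sigma - λI) = λ² - trace · λ + det = 0.
  trace = 5 + 6 = 11, det = 5·6 - (2)² = 26.
Step 2 — discriminant:
  Δ = trace² - 4·det = 121 - 104 = 17.
Step 3 — eigenvalues:
  λ = (trace ± √Δ)/2 = (11 ± 4.1231)/2,
  λ_1 = 7.5616,  λ_2 = 3.4384.

Step 4 — unit eigenvector for λ_1: solve (Sigma - λ_1 I)v = 0. First row:
  (5 - 7.5616)·v_x + (2)·v_y = 0, i.e. (-2.5616)·v_x + (2)·v_y = 0,
  so v ∝ (b, λ_1 - a) = (2, 2.5616) = u.
  ||u|| = √((2)² + (2.5616)²) = √(10.5616) ≈ 3.2499,
  v_1 = u/||u|| ≈ (0.6154, 0.7882) (||v_1|| = 1).

λ_1 = 7.5616,  λ_2 = 3.4384;  v_1 ≈ (0.6154, 0.7882)


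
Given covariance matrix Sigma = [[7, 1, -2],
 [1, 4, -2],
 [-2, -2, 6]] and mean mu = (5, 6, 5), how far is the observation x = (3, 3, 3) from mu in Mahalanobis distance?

Step 1 — centre the observation: (x - mu) = (-2, -3, -2).

Step 2 — invert Sigma (cofactor / det for 3×3, or solve directly):
  Sigma^{-1} = [[0.1587, -0.0159, 0.0476],
 [-0.0159, 0.3016, 0.0952],
 [0.0476, 0.0952, 0.2143]].

Step 3 — form the quadratic (x - mu)^T · Sigma^{-1} · (x - mu):
  Sigma^{-1} · (x - mu) = (-0.3651, -1.0635, -0.8095).
  (x - mu)^T · [Sigma^{-1} · (x - mu)] = (-2)·(-0.3651) + (-3)·(-1.0635) + (-2)·(-0.8095) = 5.5397.

Step 4 — take square root: d = √(5.5397) ≈ 2.3537.

d(x, mu) = √(5.5397) ≈ 2.3537


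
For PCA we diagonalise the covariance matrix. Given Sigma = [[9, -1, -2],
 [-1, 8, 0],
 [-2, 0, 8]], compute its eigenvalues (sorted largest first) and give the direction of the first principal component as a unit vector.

Step 1 — characteristic polynomial p(λ) = det(λI - Sigma) = λ³ - tr·λ² + c_1·λ - det, where tr = trace, c_1 = sum of the principal 2×2 minors, det = det(Sigma):
  tr = 9 + 8 + 8 = 25,
  c_1 = (9·8 - (-1)²) + (9·8 - (-2)²) + (8·8 - (0)²) = 71 + 68 + 64 = 203,
  det = 9·(8·8 - (0)²) - (-1)·((-1)·8 - (0)·(-2)) + (-2)·((-1)·(0) - 8·(-2)) = 9·(64) - (-1)·(-8) + (-2)·(16) = 536.
  So p(λ) = λ³ - 25λ² + 203λ - 536.
Step 2 — look for an integer root (rational root theorem: any rational root is an integer divisor of 536). Testing λ = 8:
  p(8) = 512 - 1600 + 1624 - 536 = 0  ✓
  Dividing out (λ - 8): p(λ) = (λ - 8)(λ² - 17λ + 67).
Step 3 — remaining eigenvalues from the quadratic λ² - 17λ + 67 = 0:
  Δ = 17² - 4·67 = 289 - 268 = 21,  λ = (17 ± √21)/2 = (17 ± 4.5826)/2 ≈ 10.7913 or 6.2087.
  Sorted: λ_1 = 10.7913,  λ_2 = 8,  λ_3 = 6.2087  (check: sum = 25 = tr ✓).

Step 4 — unit eigenvector for λ_1 ≈ 10.7913: v spans the null space of (Sigma - λ_1 I), whose rows are
  r_1 = (-1.7913, -1, -2),  r_2 = (-1, -2.7913, 0),  r_3 = (-2, 0, -2.7913).
  v is orthogonal to every row, so take v ∝ r_1 × r_2 = ((-1)·(0) - (-2)·(-2.7913), (-2)·(-1) - (-1.7913)·(0), (-1.7913)·(-2.7913) - (-1)·(-1)) ≈ (-5.5826, 2, 4).
  Rescale (multiply by -1 so the first nonzero entry is positive): u = (5.5826, -2, -4).
  ||u|| = √((5.5826)² + (-2)² + (-4)²) = √(51.1652) ≈ 7.153,  v_1 = u/||u|| ≈ (0.7805, -0.2796, -0.5592) (||v_1|| = 1).

λ_1 = 10.7913,  λ_2 = 8,  λ_3 = 6.2087;  v_1 ≈ (0.7805, -0.2796, -0.5592)


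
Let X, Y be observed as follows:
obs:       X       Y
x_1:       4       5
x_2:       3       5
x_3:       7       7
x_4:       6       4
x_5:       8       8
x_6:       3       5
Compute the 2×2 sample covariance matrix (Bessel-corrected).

Step 1 — column means:
  mean(X) = (4 + 3 + 7 + 6 + 8 + 3) / 6 = 31/6 = 5.1667
  mean(Y) = (5 + 5 + 7 + 4 + 8 + 5) / 6 = 34/6 = 5.6667

Step 2 — sample covariance S[i,j] = (1/(n-1)) · Σ_k (x_{k,i} - mean_i) · (x_{k,j} - mean_j), with n-1 = 5.
  S[X,X] = ((-1.1667)·(-1.1667) + (-2.1667)·(-2.1667) + (1.8333)·(1.8333) + (0.8333)·(0.8333) + (2.8333)·(2.8333) + (-2.1667)·(-2.1667)) / 5 = 22.8333/5 = 4.5667
  S[X,Y] = ((-1.1667)·(-0.6667) + (-2.1667)·(-0.6667) + (1.8333)·(1.3333) + (0.8333)·(-1.6667) + (2.8333)·(2.3333) + (-2.1667)·(-0.6667)) / 5 = 11.3333/5 = 2.2667
  S[Y,Y] = ((-0.6667)·(-0.6667) + (-0.6667)·(-0.6667) + (1.3333)·(1.3333) + (-1.6667)·(-1.6667) + (2.3333)·(2.3333) + (-0.6667)·(-0.6667)) / 5 = 11.3333/5 = 2.2667

S is symmetric (S[j,i] = S[i,j]). Assembling:

S = [[4.5667, 2.2667],
 [2.2667, 2.2667]]


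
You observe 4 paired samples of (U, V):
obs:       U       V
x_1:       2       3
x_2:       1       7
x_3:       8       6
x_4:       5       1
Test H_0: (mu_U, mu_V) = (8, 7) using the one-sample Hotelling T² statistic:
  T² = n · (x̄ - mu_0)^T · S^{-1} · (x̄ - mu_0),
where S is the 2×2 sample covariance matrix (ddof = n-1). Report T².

Step 1 — sample mean vector:
  mean(U) = (2 + 1 + 8 + 5) / 4 = 16/4 = 4
  mean(V) = (3 + 7 + 6 + 1) / 4 = 17/4 = 4.25
  x̄ = (4, 4.25),  deviation x̄ - mu_0 = (4, 4.25) - (8, 7) = (-4, -2.75).

Step 2 — sample covariance matrix, S[i,j] = (1/(n-1)) · Σ_k (x_{k,i} - mean_i) · (x_{k,j} - mean_j), divisor n-1 = 3:
  S[U,U] = ((-2)·(-2) + (-3)·(-3) + (4)·(4) + (1)·(1)) / 3 = 30/3 = 10
  S[U,V] = ((-2)·(-1.25) + (-3)·(2.75) + (4)·(1.75) + (1)·(-3.25)) / 3 = -2/3 = -0.6667
  S[V,V] = ((-1.25)·(-1.25) + (2.75)·(2.75) + (1.75)·(1.75) + (-3.25)·(-3.25)) / 3 = 22.75/3 = 7.5833
  S = [[10, -0.6667],
 [-0.6667, 7.5833]].

Step 3 — invert S. det(S) = 10·7.5833 - (-0.6667)² = 75.3889.
  S^{-1} = (1/det) · [[d, -b], [-b, a]] = [[0.1006, 0.0088],
 [0.0088, 0.1326]].

Step 4 — quadratic form (x̄ - mu_0)^T · S^{-1} · (x̄ - mu_0):
  S^{-1} · (x̄ - mu_0) = (-0.4267, -0.4001),
  (x̄ - mu_0)^T · [...] = (-4)·(-0.4267) + (-2.75)·(-0.4001) = 2.8071.

Step 5 — scale by n: T² = 4 · 2.8071 = 11.2284.

T² ≈ 11.2284


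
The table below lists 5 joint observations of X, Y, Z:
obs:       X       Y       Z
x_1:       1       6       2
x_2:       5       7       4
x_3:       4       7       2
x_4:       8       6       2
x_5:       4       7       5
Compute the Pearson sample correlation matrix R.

Step 1 — column means:
  mean(X) = (1 + 5 + 4 + 8 + 4) / 5 = 22/5 = 4.4
  mean(Y) = (6 + 7 + 7 + 6 + 7) / 5 = 33/5 = 6.6
  mean(Z) = (2 + 4 + 2 + 2 + 5) / 5 = 15/5 = 3

Step 2 — sample variances and covariances s[i,j] = (1/(n-1)) · Σ_k (x_{k,i} - mean_i) · (x_{k,j} - mean_j), with n-1 = 4:
  s[X,X] = ((-3.4)·(-3.4) + (0.6)·(0.6) + (-0.4)·(-0.4) + (3.6)·(3.6) + (-0.4)·(-0.4)) / 4 = 25.2/4 = 6.3
  s[X,Y] = ((-3.4)·(-0.6) + (0.6)·(0.4) + (-0.4)·(0.4) + (3.6)·(-0.6) + (-0.4)·(0.4)) / 4 = -0.2/4 = -0.05
  s[X,Z] = ((-3.4)·(-1) + (0.6)·(1) + (-0.4)·(-1) + (3.6)·(-1) + (-0.4)·(2)) / 4 = 0/4 = 0
  s[Y,Y] = ((-0.6)·(-0.6) + (0.4)·(0.4) + (0.4)·(0.4) + (-0.6)·(-0.6) + (0.4)·(0.4)) / 4 = 1.2/4 = 0.3
  s[Y,Z] = ((-0.6)·(-1) + (0.4)·(1) + (0.4)·(-1) + (-0.6)·(-1) + (0.4)·(2)) / 4 = 2/4 = 0.5
  s[Z,Z] = ((-1)·(-1) + (1)·(1) + (-1)·(-1) + (-1)·(-1) + (2)·(2)) / 4 = 8/4 = 2
  Sample standard deviations s_i = √(s[i,i]):
  s(X) = √(6.3) = 2.51
  s(Y) = √(0.3) = 0.5477
  s(Z) = √(2) = 1.4142

Step 3 — r_{ij} = s_{ij} / (s_i · s_j):
  r[X,X] = 1 (diagonal).
  r[X,Y] = -0.05 / (2.51 · 0.5477) = -0.05 / 1.3748 = -0.0364
  r[X,Z] = 0 / (2.51 · 1.4142) = 0 / 3.5496 = 0
  r[Y,Y] = 1 (diagonal).
  r[Y,Z] = 0.5 / (0.5477 · 1.4142) = 0.5 / 0.7746 = 0.6455
  r[Z,Z] = 1 (diagonal).

R is symmetric with unit diagonal. Assembling:

R = [[1, -0.0364, 0],
 [-0.0364, 1, 0.6455],
 [0, 0.6455, 1]]


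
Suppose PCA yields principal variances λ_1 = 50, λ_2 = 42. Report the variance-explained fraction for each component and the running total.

Step 1 — total variance = trace(Sigma) = Σ λ_i = 50 + 42 = 92.

Step 2 — fraction explained by component i = λ_i / Σ λ:
  PC1: 50/92 = 0.5435
  PC2: 42/92 = 0.4565

Step 3 — cumulative fraction after k components = (λ_1 + ... + λ_k) / Σ λ:
  k = 1: 50/92 = 0.5435
  k = 2: (50 + 42)/92 = 92/92 = 1

Summary (fraction, with percent):

explained: PC1 0.5435 (54.35%), PC2 0.4565 (45.65%);  cumulative: 0.5435, 1


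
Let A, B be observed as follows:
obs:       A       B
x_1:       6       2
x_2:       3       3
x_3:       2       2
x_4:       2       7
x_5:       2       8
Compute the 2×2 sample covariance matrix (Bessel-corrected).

Step 1 — column means:
  mean(A) = (6 + 3 + 2 + 2 + 2) / 5 = 15/5 = 3
  mean(B) = (2 + 3 + 2 + 7 + 8) / 5 = 22/5 = 4.4

Step 2 — sample covariance S[i,j] = (1/(n-1)) · Σ_k (x_{k,i} - mean_i) · (x_{k,j} - mean_j), with n-1 = 4.
  S[A,A] = ((3)·(3) + (0)·(0) + (-1)·(-1) + (-1)·(-1) + (-1)·(-1)) / 4 = 12/4 = 3
  S[A,B] = ((3)·(-2.4) + (0)·(-1.4) + (-1)·(-2.4) + (-1)·(2.6) + (-1)·(3.6)) / 4 = -11/4 = -2.75
  S[B,B] = ((-2.4)·(-2.4) + (-1.4)·(-1.4) + (-2.4)·(-2.4) + (2.6)·(2.6) + (3.6)·(3.6)) / 4 = 33.2/4 = 8.3

S is symmetric (S[j,i] = S[i,j]). Assembling:

S = [[3, -2.75],
 [-2.75, 8.3]]


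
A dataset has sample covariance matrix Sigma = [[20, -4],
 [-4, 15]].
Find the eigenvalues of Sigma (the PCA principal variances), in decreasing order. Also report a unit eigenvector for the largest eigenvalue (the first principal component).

Step 1 — characteristic polynomial of 2×2 Sigma:
  det(Sigma - λI) = λ² - trace · λ + det = 0.
  trace = 20 + 15 = 35, det = 20·15 - (-4)² = 284.
Step 2 — discriminant:
  Δ = trace² - 4·det = 1225 - 1136 = 89.
Step 3 — eigenvalues:
  λ = (trace ± √Δ)/2 = (35 ± 9.434)/2,
  λ_1 = 22.217,  λ_2 = 12.783.

Step 4 — unit eigenvector for λ_1: solve (Sigma - λ_1 I)v = 0. First row:
  (20 - 22.217)·v_x + (-4)·v_y = 0, i.e. (-2.217)·v_x + (-4)·v_y = 0,
  so v ∝ (b, λ_1 - a) = (-4, 2.217); multiply by -1 so the first entry is positive: u = (4, -2.217).
  ||u|| = √((4)² + (-2.217)²) = √(20.915) ≈ 4.5733,
  v_1 = u/||u|| ≈ (0.8746, -0.4848) (||v_1|| = 1).

λ_1 = 22.217,  λ_2 = 12.783;  v_1 ≈ (0.8746, -0.4848)


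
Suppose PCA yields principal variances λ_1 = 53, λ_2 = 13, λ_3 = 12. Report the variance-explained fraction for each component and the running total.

Step 1 — total variance = trace(Sigma) = Σ λ_i = 53 + 13 + 12 = 78.

Step 2 — fraction explained by component i = λ_i / Σ λ:
  PC1: 53/78 = 0.6795
  PC2: 13/78 = 0.1667
  PC3: 12/78 = 0.1538

Step 3 — cumulative fraction after k components = (λ_1 + ... + λ_k) / Σ λ:
  k = 1: 53/78 = 0.6795
  k = 2: (53 + 13)/78 = 66/78 = 0.8462
  k = 3: (53 + 13 + 12)/78 = 78/78 = 1

Summary (fraction, with percent):

explained: PC1 0.6795 (67.95%), PC2 0.1667 (16.67%), PC3 0.1538 (15.38%);  cumulative: 0.6795, 0.8462, 1


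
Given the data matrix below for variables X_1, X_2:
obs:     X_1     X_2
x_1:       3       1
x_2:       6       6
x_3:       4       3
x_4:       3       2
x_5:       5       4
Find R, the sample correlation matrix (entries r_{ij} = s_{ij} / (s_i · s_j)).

Step 1 — column means:
  mean(X_1) = (3 + 6 + 4 + 3 + 5) / 5 = 21/5 = 4.2
  mean(X_2) = (1 + 6 + 3 + 2 + 4) / 5 = 16/5 = 3.2

Step 2 — sample variances and covariances s[i,j] = (1/(n-1)) · Σ_k (x_{k,i} - mean_i) · (x_{k,j} - mean_j), with n-1 = 4:
  s[X_1,X_1] = ((-1.2)·(-1.2) + (1.8)·(1.8) + (-0.2)·(-0.2) + (-1.2)·(-1.2) + (0.8)·(0.8)) / 4 = 6.8/4 = 1.7
  s[X_1,X_2] = ((-1.2)·(-2.2) + (1.8)·(2.8) + (-0.2)·(-0.2) + (-1.2)·(-1.2) + (0.8)·(0.8)) / 4 = 9.8/4 = 2.45
  s[X_2,X_2] = ((-2.2)·(-2.2) + (2.8)·(2.8) + (-0.2)·(-0.2) + (-1.2)·(-1.2) + (0.8)·(0.8)) / 4 = 14.8/4 = 3.7
  Sample standard deviations s_i = √(s[i,i]):
  s(X_1) = √(1.7) = 1.3038
  s(X_2) = √(3.7) = 1.9235

Step 3 — r_{ij} = s_{ij} / (s_i · s_j):
  r[X_1,X_1] = 1 (diagonal).
  r[X_1,X_2] = 2.45 / (1.3038 · 1.9235) = 2.45 / 2.508 = 0.9769
  r[X_2,X_2] = 1 (diagonal).

R is symmetric with unit diagonal. Assembling:

R = [[1, 0.9769],
 [0.9769, 1]]


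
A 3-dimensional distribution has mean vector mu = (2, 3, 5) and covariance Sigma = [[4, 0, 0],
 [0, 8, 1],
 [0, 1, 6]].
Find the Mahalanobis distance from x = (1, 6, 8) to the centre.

Step 1 — centre the observation: (x - mu) = (-1, 3, 3).

Step 2 — invert Sigma (cofactor / det for 3×3, or solve directly):
  Sigma^{-1} = [[0.25, 0, 0],
 [0, 0.1277, -0.0213],
 [0, -0.0213, 0.1702]].

Step 3 — form the quadratic (x - mu)^T · Sigma^{-1} · (x - mu):
  Sigma^{-1} · (x - mu) = (-0.25, 0.3191, 0.4468).
  (x - mu)^T · [Sigma^{-1} · (x - mu)] = (-1)·(-0.25) + (3)·(0.3191) + (3)·(0.4468) = 2.5479.

Step 4 — take square root: d = √(2.5479) ≈ 1.5962.

d(x, mu) = √(2.5479) ≈ 1.5962


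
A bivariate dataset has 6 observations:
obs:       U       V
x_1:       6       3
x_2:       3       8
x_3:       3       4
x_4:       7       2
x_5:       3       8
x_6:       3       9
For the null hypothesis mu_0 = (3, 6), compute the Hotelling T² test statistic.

Step 1 — sample mean vector:
  mean(U) = (6 + 3 + 3 + 7 + 3 + 3) / 6 = 25/6 = 4.1667
  mean(V) = (3 + 8 + 4 + 2 + 8 + 9) / 6 = 34/6 = 5.6667
  x̄ = (4.1667, 5.6667),  deviation x̄ - mu_0 = (4.1667, 5.6667) - (3, 6) = (1.1667, -0.3333).

Step 2 — sample covariance matrix, S[i,j] = (1/(n-1)) · Σ_k (x_{k,i} - mean_i) · (x_{k,j} - mean_j), divisor n-1 = 5:
  S[U,U] = ((1.8333)·(1.8333) + (-1.1667)·(-1.1667) + (-1.1667)·(-1.1667) + (2.8333)·(2.8333) + (-1.1667)·(-1.1667) + (-1.1667)·(-1.1667)) / 5 = 16.8333/5 = 3.3667
  S[U,V] = ((1.8333)·(-2.6667) + (-1.1667)·(2.3333) + (-1.1667)·(-1.6667) + (2.8333)·(-3.6667) + (-1.1667)·(2.3333) + (-1.1667)·(3.3333)) / 5 = -22.6667/5 = -4.5333
  S[V,V] = ((-2.6667)·(-2.6667) + (2.3333)·(2.3333) + (-1.6667)·(-1.6667) + (-3.6667)·(-3.6667) + (2.3333)·(2.3333) + (3.3333)·(3.3333)) / 5 = 45.3333/5 = 9.0667
  S = [[3.3667, -4.5333],
 [-4.5333, 9.0667]].

Step 3 — invert S. det(S) = 3.3667·9.0667 - (-4.5333)² = 9.9733.
  S^{-1} = (1/det) · [[d, -b], [-b, a]] = [[0.9091, 0.4545],
 [0.4545, 0.3376]].

Step 4 — quadratic form (x̄ - mu_0)^T · S^{-1} · (x̄ - mu_0):
  S^{-1} · (x̄ - mu_0) = (0.9091, 0.4178),
  (x̄ - mu_0)^T · [...] = (1.1667)·(0.9091) + (-0.3333)·(0.4178) = 0.9213.

Step 5 — scale by n: T² = 6 · 0.9213 = 5.5281.

T² ≈ 5.5281


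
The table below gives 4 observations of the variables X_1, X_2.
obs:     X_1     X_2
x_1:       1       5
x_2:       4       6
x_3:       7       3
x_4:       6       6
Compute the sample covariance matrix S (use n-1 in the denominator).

Step 1 — column means:
  mean(X_1) = (1 + 4 + 7 + 6) / 4 = 18/4 = 4.5
  mean(X_2) = (5 + 6 + 3 + 6) / 4 = 20/4 = 5

Step 2 — sample covariance S[i,j] = (1/(n-1)) · Σ_k (x_{k,i} - mean_i) · (x_{k,j} - mean_j), with n-1 = 3.
  S[X_1,X_1] = ((-3.5)·(-3.5) + (-0.5)·(-0.5) + (2.5)·(2.5) + (1.5)·(1.5)) / 3 = 21/3 = 7
  S[X_1,X_2] = ((-3.5)·(0) + (-0.5)·(1) + (2.5)·(-2) + (1.5)·(1)) / 3 = -4/3 = -1.3333
  S[X_2,X_2] = ((0)·(0) + (1)·(1) + (-2)·(-2) + (1)·(1)) / 3 = 6/3 = 2

S is symmetric (S[j,i] = S[i,j]). Assembling:

S = [[7, -1.3333],
 [-1.3333, 2]]


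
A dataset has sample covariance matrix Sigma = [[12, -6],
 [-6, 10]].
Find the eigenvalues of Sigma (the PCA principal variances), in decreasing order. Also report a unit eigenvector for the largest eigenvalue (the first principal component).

Step 1 — characteristic polynomial of 2×2 Sigma:
  det(Sigma - λI) = λ² - trace · λ + det = 0.
  trace = 12 + 10 = 22, det = 12·10 - (-6)² = 84.
Step 2 — discriminant:
  Δ = trace² - 4·det = 484 - 336 = 148.
Step 3 — eigenvalues:
  λ = (trace ± √Δ)/2 = (22 ± 12.1655)/2,
  λ_1 = 17.0828,  λ_2 = 4.9172.

Step 4 — unit eigenvector for λ_1: solve (Sigma - λ_1 I)v = 0. First row:
  (12 - 17.0828)·v_x + (-6)·v_y = 0, i.e. (-5.0828)·v_x + (-6)·v_y = 0,
  so v ∝ (b, λ_1 - a) = (-6, 5.0828); multiply by -1 so the first entry is positive: u = (6, -5.0828).
  ||u|| = √((6)² + (-5.0828)²) = √(61.8345) ≈ 7.8635,
  v_1 = u/||u|| ≈ (0.763, -0.6464) (||v_1|| = 1).

λ_1 = 17.0828,  λ_2 = 4.9172;  v_1 ≈ (0.763, -0.6464)


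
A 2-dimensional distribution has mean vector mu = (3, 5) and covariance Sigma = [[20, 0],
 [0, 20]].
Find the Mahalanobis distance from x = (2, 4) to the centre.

Step 1 — centre the observation: (x - mu) = (-1, -1).

Step 2 — invert Sigma. det(Sigma) = 20·20 - (0)² = 400.
  Sigma^{-1} = (1/det) · [[d, -b], [-b, a]] = [[0.05, 0],
 [0, 0.05]].

Step 3 — form the quadratic (x - mu)^T · Sigma^{-1} · (x - mu):
  Sigma^{-1} · (x - mu) = (-0.05, -0.05).
  (x - mu)^T · [Sigma^{-1} · (x - mu)] = (-1)·(-0.05) + (-1)·(-0.05) = 0.1.

Step 4 — take square root: d = √(0.1) ≈ 0.3162.

d(x, mu) = √(0.1) ≈ 0.3162


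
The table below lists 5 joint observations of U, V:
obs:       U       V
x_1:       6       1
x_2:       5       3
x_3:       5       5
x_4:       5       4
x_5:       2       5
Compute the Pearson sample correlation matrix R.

Step 1 — column means:
  mean(U) = (6 + 5 + 5 + 5 + 2) / 5 = 23/5 = 4.6
  mean(V) = (1 + 3 + 5 + 4 + 5) / 5 = 18/5 = 3.6

Step 2 — sample variances and covariances s[i,j] = (1/(n-1)) · Σ_k (x_{k,i} - mean_i) · (x_{k,j} - mean_j), with n-1 = 4:
  s[U,U] = ((1.4)·(1.4) + (0.4)·(0.4) + (0.4)·(0.4) + (0.4)·(0.4) + (-2.6)·(-2.6)) / 4 = 9.2/4 = 2.3
  s[U,V] = ((1.4)·(-2.6) + (0.4)·(-0.6) + (0.4)·(1.4) + (0.4)·(0.4) + (-2.6)·(1.4)) / 4 = -6.8/4 = -1.7
  s[V,V] = ((-2.6)·(-2.6) + (-0.6)·(-0.6) + (1.4)·(1.4) + (0.4)·(0.4) + (1.4)·(1.4)) / 4 = 11.2/4 = 2.8
  Sample standard deviations s_i = √(s[i,i]):
  s(U) = √(2.3) = 1.5166
  s(V) = √(2.8) = 1.6733

Step 3 — r_{ij} = s_{ij} / (s_i · s_j):
  r[U,U] = 1 (diagonal).
  r[U,V] = -1.7 / (1.5166 · 1.6733) = -1.7 / 2.5377 = -0.6699
  r[V,V] = 1 (diagonal).

R is symmetric with unit diagonal. Assembling:

R = [[1, -0.6699],
 [-0.6699, 1]]


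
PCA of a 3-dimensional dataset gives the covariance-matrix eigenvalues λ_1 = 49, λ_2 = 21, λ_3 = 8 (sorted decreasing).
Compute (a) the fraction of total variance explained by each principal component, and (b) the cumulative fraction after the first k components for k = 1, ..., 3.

Step 1 — total variance = trace(Sigma) = Σ λ_i = 49 + 21 + 8 = 78.

Step 2 — fraction explained by component i = λ_i / Σ λ:
  PC1: 49/78 = 0.6282
  PC2: 21/78 = 0.2692
  PC3: 8/78 = 0.1026

Step 3 — cumulative fraction after k components = (λ_1 + ... + λ_k) / Σ λ:
  k = 1: 49/78 = 0.6282
  k = 2: (49 + 21)/78 = 70/78 = 0.8974
  k = 3: (49 + 21 + 8)/78 = 78/78 = 1

Summary (fraction, with percent):

explained: PC1 0.6282 (62.82%), PC2 0.2692 (26.92%), PC3 0.1026 (10.26%);  cumulative: 0.6282, 0.8974, 1


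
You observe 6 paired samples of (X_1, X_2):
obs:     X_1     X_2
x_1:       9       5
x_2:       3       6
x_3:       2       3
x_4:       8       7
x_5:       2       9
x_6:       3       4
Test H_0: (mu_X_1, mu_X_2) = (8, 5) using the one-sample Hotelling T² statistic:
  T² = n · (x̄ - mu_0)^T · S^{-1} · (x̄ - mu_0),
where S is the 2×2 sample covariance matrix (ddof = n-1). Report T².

Step 1 — sample mean vector:
  mean(X_1) = (9 + 3 + 2 + 8 + 2 + 3) / 6 = 27/6 = 4.5
  mean(X_2) = (5 + 6 + 3 + 7 + 9 + 4) / 6 = 34/6 = 5.6667
  x̄ = (4.5, 5.6667),  deviation x̄ - mu_0 = (4.5, 5.6667) - (8, 5) = (-3.5, 0.6667).

Step 2 — sample covariance matrix, S[i,j] = (1/(n-1)) · Σ_k (x_{k,i} - mean_i) · (x_{k,j} - mean_j), divisor n-1 = 5:
  S[X_1,X_1] = ((4.5)·(4.5) + (-1.5)·(-1.5) + (-2.5)·(-2.5) + (3.5)·(3.5) + (-2.5)·(-2.5) + (-1.5)·(-1.5)) / 5 = 49.5/5 = 9.9
  S[X_1,X_2] = ((4.5)·(-0.6667) + (-1.5)·(0.3333) + (-2.5)·(-2.6667) + (3.5)·(1.3333) + (-2.5)·(3.3333) + (-1.5)·(-1.6667)) / 5 = 2/5 = 0.4
  S[X_2,X_2] = ((-0.6667)·(-0.6667) + (0.3333)·(0.3333) + (-2.6667)·(-2.6667) + (1.3333)·(1.3333) + (3.3333)·(3.3333) + (-1.6667)·(-1.6667)) / 5 = 23.3333/5 = 4.6667
  S = [[9.9, 0.4],
 [0.4, 4.6667]].

Step 3 — invert S. det(S) = 9.9·4.6667 - (0.4)² = 46.04.
  S^{-1} = (1/det) · [[d, -b], [-b, a]] = [[0.1014, -0.0087],
 [-0.0087, 0.215]].

Step 4 — quadratic form (x̄ - mu_0)^T · S^{-1} · (x̄ - mu_0):
  S^{-1} · (x̄ - mu_0) = (-0.3606, 0.1738),
  (x̄ - mu_0)^T · [...] = (-3.5)·(-0.3606) + (0.6667)·(0.1738) = 1.3778.

Step 5 — scale by n: T² = 6 · 1.3778 = 8.2667.

T² ≈ 8.2667


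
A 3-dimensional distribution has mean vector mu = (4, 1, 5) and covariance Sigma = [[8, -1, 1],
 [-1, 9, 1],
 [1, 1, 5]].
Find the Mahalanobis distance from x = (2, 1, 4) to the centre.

Step 1 — centre the observation: (x - mu) = (-2, 0, -1).

Step 2 — invert Sigma (cofactor / det for 3×3, or solve directly):
  Sigma^{-1} = [[0.131, 0.0179, -0.0298],
 [0.0179, 0.1161, -0.0268],
 [-0.0298, -0.0268, 0.2113]].

Step 3 — form the quadratic (x - mu)^T · Sigma^{-1} · (x - mu):
  Sigma^{-1} · (x - mu) = (-0.2321, -0.0089, -0.1518).
  (x - mu)^T · [Sigma^{-1} · (x - mu)] = (-2)·(-0.2321) + (0)·(-0.0089) + (-1)·(-0.1518) = 0.6161.

Step 4 — take square root: d = √(0.6161) ≈ 0.7849.

d(x, mu) = √(0.6161) ≈ 0.7849


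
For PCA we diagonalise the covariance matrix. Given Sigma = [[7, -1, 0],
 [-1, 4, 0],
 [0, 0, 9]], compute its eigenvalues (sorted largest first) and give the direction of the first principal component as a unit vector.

Step 1 — characteristic polynomial p(λ) = det(λI - Sigma) = λ³ - tr·λ² + c_1·λ - det, where tr = trace, c_1 = sum of the principal 2×2 minors, det = det(Sigma):
  tr = 7 + 4 + 9 = 20,
  c_1 = (7·4 - (-1)²) + (7·9 - (0)²) + (4·9 - (0)²) = 27 + 63 + 36 = 126,
  det = 7·(4·9 - (0)²) - (-1)·((-1)·9 - (0)·(0)) + (0)·((-1)·(0) - 4·(0)) = 7·(36) - (-1)·(-9) + (0)·(0) = 243.
  So p(λ) = λ³ - 20λ² + 126λ - 243.
Step 2 — look for an integer root (rational root theorem: any rational root is an integer divisor of 243). Testing λ = 9:
  p(9) = 729 - 1620 + 1134 - 243 = 0  ✓
  Dividing out (λ - 9): p(λ) = (λ - 9)(λ² - 11λ + 27).
Step 3 — remaining eigenvalues from the quadratic λ² - 11λ + 27 = 0:
  Δ = 11² - 4·27 = 121 - 108 = 13,  λ = (11 ± √13)/2 = (11 ± 3.6056)/2 ≈ 7.3028 or 3.6972.
  Sorted: λ_1 = 9,  λ_2 = 7.3028,  λ_3 = 3.6972  (check: sum = 20 = tr ✓).

Step 4 — unit eigenvector for λ_1 = 9: v spans the null space of (Sigma - λ_1 I), whose rows are
  r_1 = (-2, -1, 0),  r_2 = (-1, -5, 0),  r_3 = (0, 0, 0).
  v is orthogonal to every row, so take v ∝ r_1 × r_2 = ((-1)·(0) - (0)·(-5), (0)·(-1) - (-2)·(0), (-2)·(-5) - (-1)·(-1)) = (0, 0, 9).
  Rescale (divide by 9): u = (0, 0, 1).
  ||u|| = √((0)² + (0)² + (1)²) = √(1) = 1,  v_1 = u/||u|| ≈ (0, 0, 1) (||v_1|| = 1).

λ_1 = 9,  λ_2 = 7.3028,  λ_3 = 3.6972;  v_1 ≈ (0, 0, 1)


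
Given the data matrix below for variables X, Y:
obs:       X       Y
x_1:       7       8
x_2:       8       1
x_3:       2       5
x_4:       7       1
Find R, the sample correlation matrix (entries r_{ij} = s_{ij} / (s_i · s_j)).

Step 1 — column means:
  mean(X) = (7 + 8 + 2 + 7) / 4 = 24/4 = 6
  mean(Y) = (8 + 1 + 5 + 1) / 4 = 15/4 = 3.75

Step 2 — sample variances and covariances s[i,j] = (1/(n-1)) · Σ_k (x_{k,i} - mean_i) · (x_{k,j} - mean_j), with n-1 = 3:
  s[X,X] = ((1)·(1) + (2)·(2) + (-4)·(-4) + (1)·(1)) / 3 = 22/3 = 7.3333
  s[X,Y] = ((1)·(4.25) + (2)·(-2.75) + (-4)·(1.25) + (1)·(-2.75)) / 3 = -9/3 = -3
  s[Y,Y] = ((4.25)·(4.25) + (-2.75)·(-2.75) + (1.25)·(1.25) + (-2.75)·(-2.75)) / 3 = 34.75/3 = 11.5833
  Sample standard deviations s_i = √(s[i,i]):
  s(X) = √(7.3333) = 2.708
  s(Y) = √(11.5833) = 3.4034

Step 3 — r_{ij} = s_{ij} / (s_i · s_j):
  r[X,X] = 1 (diagonal).
  r[X,Y] = -3 / (2.708 · 3.4034) = -3 / 9.2165 = -0.3255
  r[Y,Y] = 1 (diagonal).

R is symmetric with unit diagonal. Assembling:

R = [[1, -0.3255],
 [-0.3255, 1]]
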